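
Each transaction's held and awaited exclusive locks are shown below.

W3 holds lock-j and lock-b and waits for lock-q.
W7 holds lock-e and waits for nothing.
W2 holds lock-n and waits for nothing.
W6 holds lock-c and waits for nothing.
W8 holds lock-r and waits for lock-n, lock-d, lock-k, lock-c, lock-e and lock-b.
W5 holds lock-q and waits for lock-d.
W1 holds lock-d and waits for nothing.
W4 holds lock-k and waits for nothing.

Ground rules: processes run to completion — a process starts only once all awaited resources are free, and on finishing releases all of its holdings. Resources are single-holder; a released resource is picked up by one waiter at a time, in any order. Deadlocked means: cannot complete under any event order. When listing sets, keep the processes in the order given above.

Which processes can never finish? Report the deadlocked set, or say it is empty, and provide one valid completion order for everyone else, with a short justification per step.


No process is deadlocked.
Key observation: every chain of waits terminates; starting from the processes that wait on nothing, all the rest unlock in turn.
One completion order for the rest: W7, W4, W6, W1, W2, W5, W3, W8.
Step-by-step check:
  W7 waits on nothing -> runs at once and releases lock-e
  W4 waits on nothing -> runs at once and releases lock-k
  W6 waits on nothing -> runs at once and releases lock-c
  W1 waits on nothing -> runs at once and releases lock-d
  W2 waits on nothing -> runs at once and releases lock-n
  W5: everything it awaited (lock-d) is free; runs, freeing lock-q
  W3: everything it awaited (lock-q) is free; runs, freeing lock-j and lock-b
  W8: everything it awaited (lock-n, lock-d, lock-k, lock-c, lock-e and lock-b) is free; runs, freeing lock-r


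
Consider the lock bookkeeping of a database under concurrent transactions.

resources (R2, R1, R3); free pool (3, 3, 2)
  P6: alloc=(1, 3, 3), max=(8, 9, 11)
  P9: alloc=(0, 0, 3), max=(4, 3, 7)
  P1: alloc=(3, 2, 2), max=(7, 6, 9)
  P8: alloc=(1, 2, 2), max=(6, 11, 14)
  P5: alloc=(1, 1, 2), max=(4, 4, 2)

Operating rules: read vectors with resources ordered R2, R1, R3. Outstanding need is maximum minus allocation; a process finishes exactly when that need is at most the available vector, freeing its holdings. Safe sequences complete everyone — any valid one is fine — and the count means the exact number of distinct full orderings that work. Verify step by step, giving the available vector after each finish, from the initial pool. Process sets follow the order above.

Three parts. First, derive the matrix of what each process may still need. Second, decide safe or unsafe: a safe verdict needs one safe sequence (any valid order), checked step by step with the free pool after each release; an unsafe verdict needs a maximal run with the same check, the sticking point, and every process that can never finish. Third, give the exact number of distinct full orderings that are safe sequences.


(1) Need matrix, components ordered R2, R1, R3:
  P6: (7, 6, 8)
  P9: (4, 3, 4)
  P1: (4, 4, 7)
  P8: (5, 9, 12)
  P5: (3, 3, 0)
(2) SAFE. One safe sequence: P5, P9, P1, P6, P8.
Key observation: P5 marks the first exact bind of the order: its need (3, 3, 0) fits the free (3, 3, 2) with zero slack on a requested resource.
Walking it through:
  pool = (3, 3, 2)
  run P5 (needs (3, 3, 0), free (3, 3, 2)); after release of (1, 1, 2) the pool is (4, 4, 4)
  run P9 (needs (4, 3, 4), free (4, 4, 4)); after release of (0, 0, 3) the pool is (4, 4, 7)
  run P1 (needs (4, 4, 7), free (4, 4, 7)); after release of (3, 2, 2) the pool is (7, 6, 9)
  run P6 (needs (7, 6, 8), free (7, 6, 9)); after release of (1, 3, 3) the pool is (8, 9, 12)
  run P8 (needs (5, 9, 12), free (8, 9, 12)); after release of (1, 2, 2) the pool is (9, 11, 14)
(3) Precisely 1 of the possible complete orderings is a safe sequence.


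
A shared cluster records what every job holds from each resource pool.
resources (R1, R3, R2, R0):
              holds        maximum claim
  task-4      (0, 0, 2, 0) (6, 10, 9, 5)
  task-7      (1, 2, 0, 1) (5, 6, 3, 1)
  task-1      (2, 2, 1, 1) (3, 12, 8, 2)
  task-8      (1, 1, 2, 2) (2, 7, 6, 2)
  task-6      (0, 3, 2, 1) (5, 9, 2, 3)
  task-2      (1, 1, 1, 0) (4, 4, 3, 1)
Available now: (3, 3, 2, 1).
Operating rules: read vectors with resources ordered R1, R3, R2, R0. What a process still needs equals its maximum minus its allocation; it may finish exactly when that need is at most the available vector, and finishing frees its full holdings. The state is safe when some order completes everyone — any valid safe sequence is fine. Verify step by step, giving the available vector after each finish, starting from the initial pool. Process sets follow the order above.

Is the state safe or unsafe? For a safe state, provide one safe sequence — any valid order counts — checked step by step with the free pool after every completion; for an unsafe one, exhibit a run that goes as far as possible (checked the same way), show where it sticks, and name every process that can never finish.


SAFE. One safe sequence: task-2, task-7, task-6, task-8, task-1, task-4.
Key observation: reading the order forward, task-2 is the first process whose need (3, 3, 2, 1) meets the free pool (3, 3, 2, 1) exactly on a resource it requests.
Verifying each step:
  pool = (3, 3, 2, 1)
  task-2: need (3, 3, 2, 1) fits (3, 3, 2, 1); releases (1, 1, 1, 0), pool now (4, 4, 3, 1)
  task-7: need (4, 4, 3, 0) fits (4, 4, 3, 1); releases (1, 2, 0, 1), pool now (5, 6, 3, 2)
  task-6: need (5, 6, 0, 2) fits (5, 6, 3, 2); releases (0, 3, 2, 1), pool now (5, 9, 5, 3)
  task-8: need (1, 6, 4, 0) fits (5, 9, 5, 3); releases (1, 1, 2, 2), pool now (6, 10, 7, 5)
  task-1: need (1, 10, 7, 1) fits (6, 10, 7, 5); releases (2, 2, 1, 1), pool now (8, 12, 8, 6)
  task-4: need (6, 10, 7, 5) fits (8, 12, 8, 6); releases (0, 0, 2, 0), pool now (8, 12, 10, 6)


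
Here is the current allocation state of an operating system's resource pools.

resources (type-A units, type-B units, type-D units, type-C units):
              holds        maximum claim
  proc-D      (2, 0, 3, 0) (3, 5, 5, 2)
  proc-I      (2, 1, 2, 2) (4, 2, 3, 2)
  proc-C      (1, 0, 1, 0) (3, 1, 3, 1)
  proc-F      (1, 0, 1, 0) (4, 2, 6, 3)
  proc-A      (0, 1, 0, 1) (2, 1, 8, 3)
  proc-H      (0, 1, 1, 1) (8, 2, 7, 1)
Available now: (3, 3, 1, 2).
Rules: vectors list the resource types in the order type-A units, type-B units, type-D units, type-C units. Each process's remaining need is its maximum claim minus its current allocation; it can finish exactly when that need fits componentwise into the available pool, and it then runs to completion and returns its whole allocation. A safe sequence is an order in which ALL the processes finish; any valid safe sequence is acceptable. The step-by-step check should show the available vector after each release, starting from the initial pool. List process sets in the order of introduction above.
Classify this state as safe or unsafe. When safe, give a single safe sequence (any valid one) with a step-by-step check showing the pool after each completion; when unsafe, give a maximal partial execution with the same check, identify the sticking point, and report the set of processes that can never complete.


The state is UNSAFE.
Key observation: after proc-I, proc-C the pool peaks at (6, 4, 4, 4), and each blocked process is short somewhere: proc-D on type-B units; proc-F on type-D units; proc-A on type-D units; proc-H on type-A units, type-D units.
The run proc-I, proc-C cannot be extended any further. Step-by-step check:
  pool = (3, 3, 1, 2)
  proc-I: need (2, 1, 1, 0) fits (3, 3, 1, 2); releases (2, 1, 2, 2), pool now (5, 4, 3, 4)
  proc-C: need (2, 1, 2, 1) fits (5, 4, 3, 4); releases (1, 0, 1, 0), pool now (6, 4, 4, 4)
  blocked: proc-D wants (1, 5, 2, 2), pool (6, 4, 4, 4) — not enough type-B units
  blocked: proc-F wants (3, 2, 5, 3), pool (6, 4, 4, 4) — not enough type-D units
  blocked: proc-A wants (2, 0, 8, 2), pool (6, 4, 4, 4) — not enough type-D units
  blocked: proc-H wants (8, 1, 6, 0), pool (6, 4, 4, 4) — not enough type-A units and type-D units
Never able to finish: proc-D, proc-F, proc-A and proc-H.


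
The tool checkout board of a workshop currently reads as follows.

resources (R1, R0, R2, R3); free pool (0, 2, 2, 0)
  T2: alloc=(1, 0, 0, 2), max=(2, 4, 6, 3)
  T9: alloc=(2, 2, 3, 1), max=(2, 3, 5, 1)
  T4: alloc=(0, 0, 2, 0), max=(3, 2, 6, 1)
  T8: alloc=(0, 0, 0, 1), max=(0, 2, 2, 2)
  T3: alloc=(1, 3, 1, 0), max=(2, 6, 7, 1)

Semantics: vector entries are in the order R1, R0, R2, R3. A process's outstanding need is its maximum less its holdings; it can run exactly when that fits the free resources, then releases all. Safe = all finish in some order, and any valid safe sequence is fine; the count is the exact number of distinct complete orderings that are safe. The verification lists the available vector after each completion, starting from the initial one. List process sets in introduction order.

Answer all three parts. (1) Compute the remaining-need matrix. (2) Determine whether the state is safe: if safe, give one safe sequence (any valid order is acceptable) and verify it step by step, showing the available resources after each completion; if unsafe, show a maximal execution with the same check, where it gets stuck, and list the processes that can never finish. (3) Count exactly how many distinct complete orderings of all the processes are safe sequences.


(1) Remaining need (order R1, R0, R2, R3):
  T2: (1, 4, 6, 1)
  T9: (0, 1, 2, 0)
  T4: (3, 2, 4, 1)
  T8: (0, 2, 2, 1)
  T3: (1, 3, 6, 1)
(2) UNSAFE.
Key observation: after T9, T8 the pool peaks at (2, 4, 5, 2), and each blocked process is short somewhere: T2 on R2; T4 on R1; T3 on R2.
Going as far as possible: T9, T8; after that, nothing fits. Check, step by step:
  pool = (0, 2, 2, 0)
  run T9 (needs (0, 1, 2, 0), free (0, 2, 2, 0)); after release of (2, 2, 3, 1) the pool is (2, 4, 5, 1)
  run T8 (needs (0, 2, 2, 1), free (2, 4, 5, 1)); after release of (0, 0, 0, 1) the pool is (2, 4, 5, 2)
  T2 still needs (1, 4, 6, 1) but only (2, 4, 5, 2) is free — short on R2
  T4 still needs (3, 2, 4, 1) but only (2, 4, 5, 2) is free — short on R1
  T3 still needs (1, 3, 6, 1) but only (2, 4, 5, 2) is free — short on R2
Never able to finish: T2, T4 and T3.
(3) The exact count: 0 of the possible complete orderings are safe sequences.


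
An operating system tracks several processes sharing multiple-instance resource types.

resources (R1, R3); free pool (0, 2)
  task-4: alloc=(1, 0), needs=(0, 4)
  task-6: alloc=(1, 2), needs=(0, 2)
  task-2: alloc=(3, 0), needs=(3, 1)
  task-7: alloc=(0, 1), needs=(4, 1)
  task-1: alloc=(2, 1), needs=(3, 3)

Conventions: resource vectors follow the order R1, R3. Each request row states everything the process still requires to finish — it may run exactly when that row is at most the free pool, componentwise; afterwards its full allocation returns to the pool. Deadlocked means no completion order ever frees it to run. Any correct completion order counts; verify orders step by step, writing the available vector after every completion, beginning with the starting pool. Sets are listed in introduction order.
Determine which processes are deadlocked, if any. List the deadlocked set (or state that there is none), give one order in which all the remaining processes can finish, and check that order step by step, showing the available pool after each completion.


The deadlocked set is task-2, task-7 and task-1.
Key observation: task-6, task-4 can finish, but then (2, 4) is all there is, and the blocked group's R1 demands exceed it.
One completion order for the rest: task-6, task-4. Walking it through:
  pool = (0, 2)
  task-6: need (0, 2) fits (0, 2); releases (1, 2), pool now (1, 4)
  task-4: need (0, 4) fits (1, 4); releases (1, 0), pool now (2, 4)
The blocked processes can never fit:
  blocked: task-2 wants (3, 1), pool (2, 4) — not enough R1
  blocked: task-7 wants (4, 1), pool (2, 4) — not enough R1
  blocked: task-1 wants (3, 3), pool (2, 4) — not enough R1


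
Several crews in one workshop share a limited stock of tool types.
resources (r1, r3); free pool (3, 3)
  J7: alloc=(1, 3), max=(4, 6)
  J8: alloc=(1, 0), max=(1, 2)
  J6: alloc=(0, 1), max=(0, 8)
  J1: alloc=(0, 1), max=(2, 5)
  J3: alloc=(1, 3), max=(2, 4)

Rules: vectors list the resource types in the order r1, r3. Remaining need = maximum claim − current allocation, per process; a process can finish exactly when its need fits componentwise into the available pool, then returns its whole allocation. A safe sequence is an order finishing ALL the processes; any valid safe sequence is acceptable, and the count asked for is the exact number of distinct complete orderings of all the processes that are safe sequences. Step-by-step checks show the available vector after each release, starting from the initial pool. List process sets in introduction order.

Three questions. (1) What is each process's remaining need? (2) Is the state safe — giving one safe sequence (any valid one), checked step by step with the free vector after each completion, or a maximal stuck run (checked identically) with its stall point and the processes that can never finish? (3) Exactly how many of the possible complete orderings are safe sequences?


(1) Need matrix, components ordered r1, r3:
  J7: (3, 3)
  J8: (0, 2)
  J6: (0, 7)
  J1: (2, 4)
  J3: (1, 1)
(2) SAFE — a valid safe sequence is J3, J1, J6, J7, J8.
Key observation: at J6 the run first touches a limit — (0, 7) against (4, 7), exact on a resource it actually requests.
Check, step by step:
  pool = (3, 3)
  J3: need (1, 1) fits (3, 3); releases (1, 3), pool now (4, 6)
  J1: need (2, 4) fits (4, 6); releases (0, 1), pool now (4, 7)
  J6: need (0, 7) fits (4, 7); releases (0, 1), pool now (4, 8)
  J7: need (3, 3) fits (4, 8); releases (1, 3), pool now (5, 11)
  J8: need (0, 2) fits (5, 11); releases (1, 0), pool now (6, 11)
(3) Exactly 40 of the possible complete orderings are safe sequences.


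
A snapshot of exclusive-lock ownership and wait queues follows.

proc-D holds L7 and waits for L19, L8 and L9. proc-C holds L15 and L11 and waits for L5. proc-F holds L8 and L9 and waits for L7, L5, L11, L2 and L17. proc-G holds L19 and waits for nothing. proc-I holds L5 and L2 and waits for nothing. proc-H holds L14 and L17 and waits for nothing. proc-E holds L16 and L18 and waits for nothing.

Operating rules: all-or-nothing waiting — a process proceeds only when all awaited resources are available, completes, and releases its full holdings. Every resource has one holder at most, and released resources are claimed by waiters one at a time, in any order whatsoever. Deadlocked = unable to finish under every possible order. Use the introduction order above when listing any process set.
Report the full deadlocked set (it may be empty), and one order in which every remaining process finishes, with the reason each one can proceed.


The deadlocked set is proc-D and proc-F.
Key observation: the loop proc-D -> proc-F -> proc-D blocks itself forever; no other process is dragged down with it.
One completion order for the rest: proc-G, proc-I, proc-C, proc-H, proc-E.
Walking it through:
  proc-G: no waits; runs immediately, freeing L19
  proc-I: no waits; runs immediately, freeing L5 and L2
  proc-C waits on L5 — all released -> runs and releases L15 and L11
  proc-H: no waits; runs immediately, freeing L14 and L17
  proc-E: no waits; runs immediately, freeing L16 and L18


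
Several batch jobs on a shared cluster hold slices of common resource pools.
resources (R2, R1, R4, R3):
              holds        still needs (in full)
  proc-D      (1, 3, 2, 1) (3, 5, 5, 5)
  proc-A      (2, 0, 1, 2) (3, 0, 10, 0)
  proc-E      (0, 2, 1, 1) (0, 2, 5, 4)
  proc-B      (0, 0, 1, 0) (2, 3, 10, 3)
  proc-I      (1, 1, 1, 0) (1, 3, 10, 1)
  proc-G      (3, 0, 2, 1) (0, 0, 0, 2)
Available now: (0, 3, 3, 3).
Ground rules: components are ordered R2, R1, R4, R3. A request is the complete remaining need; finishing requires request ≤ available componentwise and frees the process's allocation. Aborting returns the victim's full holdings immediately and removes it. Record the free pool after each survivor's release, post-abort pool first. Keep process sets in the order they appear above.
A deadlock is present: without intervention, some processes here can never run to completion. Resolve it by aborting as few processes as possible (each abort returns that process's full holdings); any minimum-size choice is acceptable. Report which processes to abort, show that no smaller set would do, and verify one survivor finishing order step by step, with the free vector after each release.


Minimum abort set: proc-A and proc-I.
Key observation: aborting proc-A and proc-I returns (3, 1, 2, 2), and proc-B — hopeless before — runs at step 4 with the returned capacity in the pool.
Minimality, checking each single-abort alternative: proc-D alone leaves proc-A blocked (short on R4); proc-A alone leaves proc-B blocked (short on R4); proc-E alone leaves proc-A blocked (short on R4); proc-B alone leaves proc-A blocked (short on R4); proc-I alone leaves proc-A blocked (short on R4); proc-G alone leaves proc-A blocked (short on R4).
One survivor order: proc-E, proc-G, proc-D, proc-B. Step-by-step check (post-abort pool first):
  pool = (3, 4, 5, 5)
  proc-E: need (0, 2, 5, 4) fits (3, 4, 5, 5); releases (0, 2, 1, 1), pool now (3, 6, 6, 6)
  proc-G: need (0, 0, 0, 2) fits (3, 6, 6, 6); releases (3, 0, 2, 1), pool now (6, 6, 8, 7)
  proc-D: need (3, 5, 5, 5) fits (6, 6, 8, 7); releases (1, 3, 2, 1), pool now (7, 9, 10, 8)
  proc-B: need (2, 3, 10, 3) fits (7, 9, 10, 8); releases (0, 0, 1, 0), pool now (7, 9, 11, 8)


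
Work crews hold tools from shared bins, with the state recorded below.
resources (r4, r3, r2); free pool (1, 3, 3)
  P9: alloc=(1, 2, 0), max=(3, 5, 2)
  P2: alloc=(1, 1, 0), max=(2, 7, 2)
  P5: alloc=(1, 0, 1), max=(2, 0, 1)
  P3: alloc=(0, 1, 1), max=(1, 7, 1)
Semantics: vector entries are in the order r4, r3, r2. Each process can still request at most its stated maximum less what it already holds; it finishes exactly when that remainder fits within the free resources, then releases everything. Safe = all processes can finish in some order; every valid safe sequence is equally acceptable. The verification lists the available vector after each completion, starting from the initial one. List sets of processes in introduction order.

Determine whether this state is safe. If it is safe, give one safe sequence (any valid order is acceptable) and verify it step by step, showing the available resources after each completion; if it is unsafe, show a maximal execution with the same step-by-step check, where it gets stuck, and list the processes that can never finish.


UNSAFE — no complete ordering exists.
Key observation: after P5, P9 complete, (3, 5, 4) is the best the pool ever gets, yet each leftover process wants more r3.
The run P5, P9 cannot be extended any further. Verifying each step:
  pool = (1, 3, 3)
  P5: need (1, 0, 0) fits (1, 3, 3); releases (1, 0, 1), pool now (2, 3, 4)
  P9: need (2, 3, 2) fits (2, 3, 4); releases (1, 2, 0), pool now (3, 5, 4)
  blocked: P2 wants (1, 6, 2), pool (3, 5, 4) — not enough r3
  blocked: P3 wants (1, 6, 0), pool (3, 5, 4) — not enough r3
Permanently blocked: P2 and P3.


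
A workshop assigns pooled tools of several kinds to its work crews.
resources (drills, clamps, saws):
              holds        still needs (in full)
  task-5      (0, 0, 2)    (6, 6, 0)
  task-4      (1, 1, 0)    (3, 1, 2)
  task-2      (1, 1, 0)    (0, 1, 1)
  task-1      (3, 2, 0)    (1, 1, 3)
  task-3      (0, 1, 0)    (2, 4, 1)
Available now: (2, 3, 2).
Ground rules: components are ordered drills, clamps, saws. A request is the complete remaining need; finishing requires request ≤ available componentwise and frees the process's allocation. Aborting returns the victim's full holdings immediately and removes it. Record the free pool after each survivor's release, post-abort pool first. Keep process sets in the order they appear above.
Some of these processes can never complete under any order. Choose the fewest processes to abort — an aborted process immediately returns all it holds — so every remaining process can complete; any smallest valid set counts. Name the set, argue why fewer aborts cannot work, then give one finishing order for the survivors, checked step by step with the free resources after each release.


The answer: abort task-1.
Key observation: task-5 was stuck for good until task-1 gave back (3, 2, 0); in the order shown it finishes at step 2.
Minimality: the empty abort set fails — the state is deadlocked as it stands.
One survivor order: task-4, task-5, task-2, task-3. Walking it through (post-abort pool first):
  pool = (5, 5, 2)
  task-4: need (3, 1, 2) fits (5, 5, 2); releases (1, 1, 0), pool now (6, 6, 2)
  task-5: need (6, 6, 0) fits (6, 6, 2); releases (0, 0, 2), pool now (6, 6, 4)
  task-2: need (0, 1, 1) fits (6, 6, 4); releases (1, 1, 0), pool now (7, 7, 4)
  task-3: need (2, 4, 1) fits (7, 7, 4); releases (0, 1, 0), pool now (7, 8, 4)


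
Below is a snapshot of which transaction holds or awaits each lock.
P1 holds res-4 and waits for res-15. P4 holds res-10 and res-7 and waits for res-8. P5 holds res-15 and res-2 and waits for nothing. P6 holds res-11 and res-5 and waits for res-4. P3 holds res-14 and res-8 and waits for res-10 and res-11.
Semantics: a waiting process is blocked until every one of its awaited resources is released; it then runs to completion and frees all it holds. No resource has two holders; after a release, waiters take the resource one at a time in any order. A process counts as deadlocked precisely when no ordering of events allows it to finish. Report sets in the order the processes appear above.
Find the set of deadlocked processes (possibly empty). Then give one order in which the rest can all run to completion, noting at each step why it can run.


The deadlocked set is P4 and P3.
Key observation: the cycle P4 -> P3 -> P4 can never break — each member waits on the next; no other process is dragged down with it.
One completion order for the rest: P5, P1, P6.
Walking it through:
  P5: no waits; runs immediately, freeing res-15 and res-2
  P1 waits on res-15 — all released -> runs and releases res-4
  P6 waits on res-4 — all released -> runs and releases res-11 and res-5


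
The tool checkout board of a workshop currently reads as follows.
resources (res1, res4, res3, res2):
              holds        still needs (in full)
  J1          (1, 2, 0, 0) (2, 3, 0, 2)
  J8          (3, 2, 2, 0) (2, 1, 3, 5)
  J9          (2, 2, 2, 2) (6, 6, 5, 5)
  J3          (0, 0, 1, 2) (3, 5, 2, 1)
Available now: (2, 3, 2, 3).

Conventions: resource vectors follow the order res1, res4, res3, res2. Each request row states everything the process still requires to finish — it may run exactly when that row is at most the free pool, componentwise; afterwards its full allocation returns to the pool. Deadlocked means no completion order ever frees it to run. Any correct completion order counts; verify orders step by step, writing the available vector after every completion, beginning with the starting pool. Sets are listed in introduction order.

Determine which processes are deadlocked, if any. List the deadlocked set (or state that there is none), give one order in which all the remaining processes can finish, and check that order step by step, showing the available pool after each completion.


The deadlocked set is empty.
Key observation: starting with J1, each completion frees enough for the next — no one is permanently blocked.
One completion order for the rest: J1, J3, J8, J9. Step-by-step check:
  pool = (2, 3, 2, 3)
  run J1 (needs (2, 3, 0, 2), free (2, 3, 2, 3)); after release of (1, 2, 0, 0) the pool is (3, 5, 2, 3)
  run J3 (needs (3, 5, 2, 1), free (3, 5, 2, 3)); after release of (0, 0, 1, 2) the pool is (3, 5, 3, 5)
  run J8 (needs (2, 1, 3, 5), free (3, 5, 3, 5)); after release of (3, 2, 2, 0) the pool is (6, 7, 5, 5)
  run J9 (needs (6, 6, 5, 5), free (6, 7, 5, 5)); after release of (2, 2, 2, 2) the pool is (8, 9, 7, 7)


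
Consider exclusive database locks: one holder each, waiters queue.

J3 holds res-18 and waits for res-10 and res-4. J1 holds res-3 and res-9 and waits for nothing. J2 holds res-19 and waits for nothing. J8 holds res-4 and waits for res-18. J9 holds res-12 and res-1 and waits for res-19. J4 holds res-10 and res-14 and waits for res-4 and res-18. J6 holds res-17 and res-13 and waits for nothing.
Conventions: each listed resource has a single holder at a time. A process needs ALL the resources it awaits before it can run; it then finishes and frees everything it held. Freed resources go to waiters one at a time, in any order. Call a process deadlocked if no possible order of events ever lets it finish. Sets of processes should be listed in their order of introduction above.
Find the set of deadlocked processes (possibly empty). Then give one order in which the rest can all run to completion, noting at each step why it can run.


Deadlocked set: J3, J8 and J4.
Key observation: J3 -> J8 -> J3 is a circular wait — nothing in it can go first; J4 is caught in further circular waits.
A valid finishing order for the others: J6, J2, J9, J1.
Walking it through:
  J6 waits on nothing -> runs at once and releases res-17 and res-13
  J2 waits on nothing -> runs at once and releases res-19
  J9: everything it awaited (res-19) is free; runs, freeing res-12 and res-1
  J1 waits on nothing -> runs at once and releases res-3 and res-9


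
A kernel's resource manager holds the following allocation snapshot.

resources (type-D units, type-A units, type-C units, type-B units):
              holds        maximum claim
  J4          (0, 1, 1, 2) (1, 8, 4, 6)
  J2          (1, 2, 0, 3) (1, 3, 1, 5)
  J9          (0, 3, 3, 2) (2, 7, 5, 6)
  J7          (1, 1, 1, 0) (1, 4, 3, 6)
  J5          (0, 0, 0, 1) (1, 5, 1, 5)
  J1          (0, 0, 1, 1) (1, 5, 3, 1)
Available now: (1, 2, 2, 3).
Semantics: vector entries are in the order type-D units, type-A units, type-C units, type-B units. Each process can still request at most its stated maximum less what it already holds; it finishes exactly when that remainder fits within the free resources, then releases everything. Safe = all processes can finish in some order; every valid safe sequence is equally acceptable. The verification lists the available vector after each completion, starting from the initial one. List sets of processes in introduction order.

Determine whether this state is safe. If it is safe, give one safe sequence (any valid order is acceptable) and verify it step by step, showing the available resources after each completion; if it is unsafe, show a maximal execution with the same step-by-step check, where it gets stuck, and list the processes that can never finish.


SAFE. One safe sequence: J2, J7, J1, J9, J4, J5.
Key observation: J7 marks the first exact bind of the order: its need (0, 3, 2, 6) fits the free (2, 4, 2, 6) with zero slack on a requested resource.
Check, step by step:
  pool = (1, 2, 2, 3)
  J2 needs (0, 1, 1, 2) <= (1, 2, 2, 3) -> finishes; pool += (1, 2, 0, 3) = (2, 4, 2, 6)
  J7 needs (0, 3, 2, 6) <= (2, 4, 2, 6) -> finishes; pool += (1, 1, 1, 0) = (3, 5, 3, 6)
  J1 needs (1, 5, 2, 0) <= (3, 5, 3, 6) -> finishes; pool += (0, 0, 1, 1) = (3, 5, 4, 7)
  J9 needs (2, 4, 2, 4) <= (3, 5, 4, 7) -> finishes; pool += (0, 3, 3, 2) = (3, 8, 7, 9)
  J4 needs (1, 7, 3, 4) <= (3, 8, 7, 9) -> finishes; pool += (0, 1, 1, 2) = (3, 9, 8, 11)
  J5 needs (1, 5, 1, 4) <= (3, 9, 8, 11) -> finishes; pool += (0, 0, 0, 1) = (3, 9, 8, 12)


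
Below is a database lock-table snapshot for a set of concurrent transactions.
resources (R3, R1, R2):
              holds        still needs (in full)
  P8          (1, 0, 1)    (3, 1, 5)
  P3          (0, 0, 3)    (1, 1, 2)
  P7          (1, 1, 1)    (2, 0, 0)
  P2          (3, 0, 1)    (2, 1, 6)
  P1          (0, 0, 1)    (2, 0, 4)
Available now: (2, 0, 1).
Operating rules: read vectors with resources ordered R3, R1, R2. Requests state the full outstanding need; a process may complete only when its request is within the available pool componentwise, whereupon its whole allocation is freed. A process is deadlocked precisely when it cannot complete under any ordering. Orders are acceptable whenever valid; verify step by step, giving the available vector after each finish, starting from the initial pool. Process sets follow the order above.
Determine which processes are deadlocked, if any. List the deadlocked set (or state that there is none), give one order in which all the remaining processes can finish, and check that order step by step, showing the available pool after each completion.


The deadlocked set is empty.
Key observation: P7 can run right away; the returned allocation unlocks the remaining processes in turn.
The rest can finish in the order P7, P3, P1, P2, P8. Check, step by step:
  pool = (2, 0, 1)
  run P7 (needs (2, 0, 0), free (2, 0, 1)); after release of (1, 1, 1) the pool is (3, 1, 2)
  run P3 (needs (1, 1, 2), free (3, 1, 2)); after release of (0, 0, 3) the pool is (3, 1, 5)
  run P1 (needs (2, 0, 4), free (3, 1, 5)); after release of (0, 0, 1) the pool is (3, 1, 6)
  run P2 (needs (2, 1, 6), free (3, 1, 6)); after release of (3, 0, 1) the pool is (6, 1, 7)
  run P8 (needs (3, 1, 5), free (6, 1, 7)); after release of (1, 0, 1) the pool is (7, 1, 8)


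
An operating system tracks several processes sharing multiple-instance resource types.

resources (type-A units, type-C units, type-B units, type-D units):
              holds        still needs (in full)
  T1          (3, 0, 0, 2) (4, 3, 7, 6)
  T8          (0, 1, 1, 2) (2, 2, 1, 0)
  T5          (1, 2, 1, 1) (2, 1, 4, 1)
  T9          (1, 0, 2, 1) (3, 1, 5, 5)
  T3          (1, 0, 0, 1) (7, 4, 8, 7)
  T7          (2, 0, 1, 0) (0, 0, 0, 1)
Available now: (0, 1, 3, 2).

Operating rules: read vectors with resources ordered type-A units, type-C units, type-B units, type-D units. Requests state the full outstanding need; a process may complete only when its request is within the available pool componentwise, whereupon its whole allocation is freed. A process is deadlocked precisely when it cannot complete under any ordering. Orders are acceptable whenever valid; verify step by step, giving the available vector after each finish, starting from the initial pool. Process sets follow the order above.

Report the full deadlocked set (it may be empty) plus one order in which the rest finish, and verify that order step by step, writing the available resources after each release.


The deadlocked set is empty.
Key observation: no deadlock: T7 fits now, and the freed resources carry the rest through.
A valid finishing order for the others: T7, T5, T8, T9, T1, T3. Check, step by step:
  pool = (0, 1, 3, 2)
  T7 needs (0, 0, 0, 1) <= (0, 1, 3, 2) -> finishes; pool += (2, 0, 1, 0) = (2, 1, 4, 2)
  T5 needs (2, 1, 4, 1) <= (2, 1, 4, 2) -> finishes; pool += (1, 2, 1, 1) = (3, 3, 5, 3)
  T8 needs (2, 2, 1, 0) <= (3, 3, 5, 3) -> finishes; pool += (0, 1, 1, 2) = (3, 4, 6, 5)
  T9 needs (3, 1, 5, 5) <= (3, 4, 6, 5) -> finishes; pool += (1, 0, 2, 1) = (4, 4, 8, 6)
  T1 needs (4, 3, 7, 6) <= (4, 4, 8, 6) -> finishes; pool += (3, 0, 0, 2) = (7, 4, 8, 8)
  T3 needs (7, 4, 8, 7) <= (7, 4, 8, 8) -> finishes; pool += (1, 0, 0, 1) = (8, 4, 8, 9)


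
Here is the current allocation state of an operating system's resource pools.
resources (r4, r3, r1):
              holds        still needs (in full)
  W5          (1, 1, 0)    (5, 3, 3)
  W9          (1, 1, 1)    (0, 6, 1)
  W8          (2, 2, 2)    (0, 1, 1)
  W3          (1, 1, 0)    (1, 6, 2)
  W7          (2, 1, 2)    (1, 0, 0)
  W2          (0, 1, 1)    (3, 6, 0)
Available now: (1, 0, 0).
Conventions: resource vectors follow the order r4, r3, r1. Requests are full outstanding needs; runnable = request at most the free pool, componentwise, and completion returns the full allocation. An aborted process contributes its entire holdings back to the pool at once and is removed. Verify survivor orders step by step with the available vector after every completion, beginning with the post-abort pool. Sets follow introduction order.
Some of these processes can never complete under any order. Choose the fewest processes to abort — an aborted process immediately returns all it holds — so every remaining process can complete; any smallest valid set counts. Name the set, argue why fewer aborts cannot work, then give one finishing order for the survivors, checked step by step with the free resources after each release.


The answer: abort W9 and W2.
Key observation: W3 was stuck for good until W9 and W2 gave back (1, 2, 2); in the order shown it finishes at step 4.
Minimality, checking each single-abort alternative: W5 alone leaves W9 blocked (short on r3); W9 alone leaves W3 blocked (short on r3); W8 alone leaves W9 blocked (short on r3); W3 alone leaves W9 blocked (short on r3); W7 alone leaves W9 blocked (short on r3); W2 alone leaves W9 blocked (short on r3).
Survivors finish in the order: W8, W7, W5, W3. Verifying each step (pool after the aborts first):
  pool = (2, 2, 2)
  W8 needs (0, 1, 1) <= (2, 2, 2) -> finishes; pool += (2, 2, 2) = (4, 4, 4)
  W7 needs (1, 0, 0) <= (4, 4, 4) -> finishes; pool += (2, 1, 2) = (6, 5, 6)
  W5 needs (5, 3, 3) <= (6, 5, 6) -> finishes; pool += (1, 1, 0) = (7, 6, 6)
  W3 needs (1, 6, 2) <= (7, 6, 6) -> finishes; pool += (1, 1, 0) = (8, 7, 6)


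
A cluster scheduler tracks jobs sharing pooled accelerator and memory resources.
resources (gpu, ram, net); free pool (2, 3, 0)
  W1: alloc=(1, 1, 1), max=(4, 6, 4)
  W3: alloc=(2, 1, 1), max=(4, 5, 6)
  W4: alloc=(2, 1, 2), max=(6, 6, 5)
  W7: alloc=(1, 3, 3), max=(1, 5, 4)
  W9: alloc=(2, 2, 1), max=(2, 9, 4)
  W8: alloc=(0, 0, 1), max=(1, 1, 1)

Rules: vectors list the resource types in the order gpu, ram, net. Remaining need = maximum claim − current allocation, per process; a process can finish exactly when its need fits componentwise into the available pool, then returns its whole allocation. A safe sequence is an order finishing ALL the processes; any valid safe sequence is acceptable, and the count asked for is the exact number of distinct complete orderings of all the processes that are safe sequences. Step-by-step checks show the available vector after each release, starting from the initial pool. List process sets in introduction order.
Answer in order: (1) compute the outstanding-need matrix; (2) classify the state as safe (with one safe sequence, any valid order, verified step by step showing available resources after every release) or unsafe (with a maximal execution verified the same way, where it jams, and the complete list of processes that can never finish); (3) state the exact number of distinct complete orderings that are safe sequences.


(1) Outstanding need per process (order gpu, ram, net):
  W1: (3, 5, 3)
  W3: (2, 4, 5)
  W4: (4, 5, 3)
  W7: (0, 2, 1)
  W9: (0, 7, 3)
  W8: (1, 1, 0)
(2) SAFE. One safe sequence: W8, W7, W1, W3, W4, W9.
Key observation: the order's first zero-slack moment is W7 ((0, 2, 1) needed, (2, 3, 1) free — a requested resource with nothing to spare).
Walking it through:
  pool = (2, 3, 0)
  W8 needs (1, 1, 0) <= (2, 3, 0) -> finishes; pool += (0, 0, 1) = (2, 3, 1)
  W7 needs (0, 2, 1) <= (2, 3, 1) -> finishes; pool += (1, 3, 3) = (3, 6, 4)
  W1 needs (3, 5, 3) <= (3, 6, 4) -> finishes; pool += (1, 1, 1) = (4, 7, 5)
  W3 needs (2, 4, 5) <= (4, 7, 5) -> finishes; pool += (2, 1, 1) = (6, 8, 6)
  W4 needs (4, 5, 3) <= (6, 8, 6) -> finishes; pool += (2, 1, 2) = (8, 9, 8)
  W9 needs (0, 7, 3) <= (8, 9, 8) -> finishes; pool += (2, 2, 1) = (10, 11, 9)
(3) Precisely 6 of the possible complete orderings are safe sequences.


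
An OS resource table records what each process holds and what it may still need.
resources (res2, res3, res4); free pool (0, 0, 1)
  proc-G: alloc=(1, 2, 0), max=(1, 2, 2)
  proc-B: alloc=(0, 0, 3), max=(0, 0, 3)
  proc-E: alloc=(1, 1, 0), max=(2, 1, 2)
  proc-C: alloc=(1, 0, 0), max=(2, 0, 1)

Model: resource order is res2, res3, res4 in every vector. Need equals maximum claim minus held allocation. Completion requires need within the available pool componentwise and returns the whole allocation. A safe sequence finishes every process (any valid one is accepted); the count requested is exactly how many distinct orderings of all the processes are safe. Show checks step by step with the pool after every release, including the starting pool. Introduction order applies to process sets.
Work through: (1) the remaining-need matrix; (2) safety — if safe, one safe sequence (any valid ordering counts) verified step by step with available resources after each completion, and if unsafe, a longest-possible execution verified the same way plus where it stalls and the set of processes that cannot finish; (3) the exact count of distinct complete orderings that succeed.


(1) Remaining need (order res2, res3, res4):
  proc-G: (0, 0, 2)
  proc-B: (0, 0, 0)
  proc-E: (1, 0, 2)
  proc-C: (1, 0, 1)
(2) SAFE. One safe sequence: proc-B, proc-G, proc-E, proc-C.
Key observation: at proc-E the run first touches a limit — (1, 0, 2) against (1, 2, 4), exact on a resource it actually requests.
Check, step by step:
  pool = (0, 0, 1)
  run proc-B (needs (0, 0, 0), free (0, 0, 1)); after release of (0, 0, 3) the pool is (0, 0, 4)
  run proc-G (needs (0, 0, 2), free (0, 0, 4)); after release of (1, 2, 0) the pool is (1, 2, 4)
  run proc-E (needs (1, 0, 2), free (1, 2, 4)); after release of (1, 1, 0) the pool is (2, 3, 4)
  run proc-C (needs (1, 0, 1), free (2, 3, 4)); after release of (1, 0, 0) the pool is (3, 3, 4)
(3) Exactly 2 of the possible complete orderings are safe sequences.


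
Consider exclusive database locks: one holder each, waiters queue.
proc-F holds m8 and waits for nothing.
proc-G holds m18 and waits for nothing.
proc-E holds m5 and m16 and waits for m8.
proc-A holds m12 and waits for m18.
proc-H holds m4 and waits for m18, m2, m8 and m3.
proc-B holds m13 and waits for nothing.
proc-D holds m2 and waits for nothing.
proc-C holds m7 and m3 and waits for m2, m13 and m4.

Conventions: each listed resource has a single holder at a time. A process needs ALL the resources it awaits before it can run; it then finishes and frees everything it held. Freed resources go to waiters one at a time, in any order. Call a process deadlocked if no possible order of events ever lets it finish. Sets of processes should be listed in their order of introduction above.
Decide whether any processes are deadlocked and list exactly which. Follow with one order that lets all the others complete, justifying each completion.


Deadlocked: proc-H and proc-C.
Key observation: nobody on the ring proc-H -> proc-C -> proc-H can start until another member finishes, which never happens; no other process is dragged down with it.
A valid finishing order for the others: proc-G, proc-D, proc-F, proc-E, proc-A, proc-B.
Check, step by step:
  run proc-G (it waits on nothing); releases m18
  run proc-D (it waits on nothing); releases m2
  run proc-F (it waits on nothing); releases m8
  proc-E waits on m8 — all released -> runs and releases m5 and m16
  proc-A waits on m18 — all released -> runs and releases m12
  run proc-B (it waits on nothing); releases m13


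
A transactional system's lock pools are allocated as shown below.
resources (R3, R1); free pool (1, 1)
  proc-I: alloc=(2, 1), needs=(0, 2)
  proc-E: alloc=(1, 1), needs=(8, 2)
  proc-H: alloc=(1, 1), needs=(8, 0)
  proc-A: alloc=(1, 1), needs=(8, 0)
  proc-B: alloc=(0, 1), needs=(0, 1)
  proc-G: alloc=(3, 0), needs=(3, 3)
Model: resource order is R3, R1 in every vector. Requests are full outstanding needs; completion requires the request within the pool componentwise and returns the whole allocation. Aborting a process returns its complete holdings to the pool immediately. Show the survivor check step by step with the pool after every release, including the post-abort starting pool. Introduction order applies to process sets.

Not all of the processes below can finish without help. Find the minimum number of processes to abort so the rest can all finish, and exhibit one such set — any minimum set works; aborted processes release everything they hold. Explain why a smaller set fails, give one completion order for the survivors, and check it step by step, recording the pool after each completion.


Abort proc-E and proc-A.
Key observation: before aborting proc-E and proc-A, proc-H was permanently blocked — no order could ever run it; afterwards it completes at step 4.
No one abort is enough; case by case: proc-I alone leaves proc-E blocked (short on R3); proc-E alone leaves proc-H blocked (short on R3); proc-H alone leaves proc-E blocked (short on R3); proc-A alone leaves proc-E blocked (short on R3); proc-B alone leaves proc-E blocked (short on R3); proc-G alone leaves proc-E blocked (short on R3).
One survivor order: proc-I, proc-G, proc-B, proc-H. Walking it through (post-abort pool first):
  pool = (3, 3)
  run proc-I (needs (0, 2), free (3, 3)); after release of (2, 1) the pool is (5, 4)
  run proc-G (needs (3, 3), free (5, 4)); after release of (3, 0) the pool is (8, 4)
  run proc-B (needs (0, 1), free (8, 4)); after release of (0, 1) the pool is (8, 5)
  run proc-H (needs (8, 0), free (8, 5)); after release of (1, 1) the pool is (9, 6)
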